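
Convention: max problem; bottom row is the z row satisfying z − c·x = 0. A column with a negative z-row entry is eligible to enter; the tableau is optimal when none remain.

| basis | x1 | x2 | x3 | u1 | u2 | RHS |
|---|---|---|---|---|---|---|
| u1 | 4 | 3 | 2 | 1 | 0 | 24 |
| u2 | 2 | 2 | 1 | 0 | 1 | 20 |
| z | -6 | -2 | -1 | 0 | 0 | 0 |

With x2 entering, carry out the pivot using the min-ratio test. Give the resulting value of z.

16

Ratio test on column x2 — row 1: 24/3 = 8; row 2: 20/2 = 10. Minimum is 8 at row 1 (u1 leaves); pivot element 3.
Pivot on row 1; the z-row RHS becomes 0 − (-2)·8 = 16.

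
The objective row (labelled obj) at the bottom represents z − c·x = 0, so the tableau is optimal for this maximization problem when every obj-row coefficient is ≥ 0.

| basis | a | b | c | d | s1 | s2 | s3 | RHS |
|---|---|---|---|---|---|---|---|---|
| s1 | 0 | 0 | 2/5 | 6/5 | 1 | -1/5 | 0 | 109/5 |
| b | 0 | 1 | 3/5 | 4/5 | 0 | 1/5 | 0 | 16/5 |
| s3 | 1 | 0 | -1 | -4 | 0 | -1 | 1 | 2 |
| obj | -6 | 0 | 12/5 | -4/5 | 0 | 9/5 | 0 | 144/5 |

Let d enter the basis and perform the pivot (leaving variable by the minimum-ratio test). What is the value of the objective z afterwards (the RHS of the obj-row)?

Ratio test on column d — row 1: (109/5)/(6/5) = 109/6; row 2: (16/5)/(4/5) = 4; row 3: entry -4 ≤ 0. Minimum is 4 at row 2 (b leaves); pivot element 4/5.
Pivot on row 2; the obj-row RHS becomes 144/5 − (-4/5)·4 = 32.

32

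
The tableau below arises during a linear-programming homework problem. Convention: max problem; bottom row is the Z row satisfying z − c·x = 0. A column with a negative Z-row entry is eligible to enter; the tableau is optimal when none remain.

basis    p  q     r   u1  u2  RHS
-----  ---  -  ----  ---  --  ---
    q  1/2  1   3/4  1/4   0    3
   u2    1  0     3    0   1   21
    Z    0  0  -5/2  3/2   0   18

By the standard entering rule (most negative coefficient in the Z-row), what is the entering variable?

Negative Z-row entries: r: -5/2.
The most negative is -5/2 in column r, so r enters.

r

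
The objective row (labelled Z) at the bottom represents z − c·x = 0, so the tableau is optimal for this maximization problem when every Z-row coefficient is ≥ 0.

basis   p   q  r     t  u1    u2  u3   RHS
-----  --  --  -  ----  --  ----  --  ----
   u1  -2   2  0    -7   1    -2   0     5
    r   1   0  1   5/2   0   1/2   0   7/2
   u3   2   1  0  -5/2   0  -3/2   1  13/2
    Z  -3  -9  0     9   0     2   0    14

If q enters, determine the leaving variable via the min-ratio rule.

Column q entries and ratios — u1: 5/2 = 5/2; r: 0 ≤ 0, skip; u3: (13/2)/1 = 13/2.
Smallest ratio is 5/2 in the row of u1, so u1 leaves.

u1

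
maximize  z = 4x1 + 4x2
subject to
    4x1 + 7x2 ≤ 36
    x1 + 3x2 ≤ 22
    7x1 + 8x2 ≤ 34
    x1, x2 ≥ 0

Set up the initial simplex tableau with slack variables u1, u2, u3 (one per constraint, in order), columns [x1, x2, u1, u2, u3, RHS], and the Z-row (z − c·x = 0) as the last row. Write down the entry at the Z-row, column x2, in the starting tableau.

-4

The Z-row carries the negated objective coefficients: the x2 entry is -4.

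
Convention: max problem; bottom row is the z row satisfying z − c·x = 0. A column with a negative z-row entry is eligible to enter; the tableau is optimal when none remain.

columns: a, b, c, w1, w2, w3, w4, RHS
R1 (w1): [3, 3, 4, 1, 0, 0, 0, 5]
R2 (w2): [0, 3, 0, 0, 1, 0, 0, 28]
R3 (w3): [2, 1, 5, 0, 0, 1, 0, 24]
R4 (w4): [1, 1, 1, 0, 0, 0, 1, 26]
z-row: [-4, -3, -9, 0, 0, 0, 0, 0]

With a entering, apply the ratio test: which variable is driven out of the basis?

Column a entries and ratios — w1: 5/3 = 5/3; w2: 0 ≤ 0, skip; w3: 24/2 = 12; w4: 26/1 = 26.
Smallest ratio is 5/3 in the row of w1, so w1 leaves.

w1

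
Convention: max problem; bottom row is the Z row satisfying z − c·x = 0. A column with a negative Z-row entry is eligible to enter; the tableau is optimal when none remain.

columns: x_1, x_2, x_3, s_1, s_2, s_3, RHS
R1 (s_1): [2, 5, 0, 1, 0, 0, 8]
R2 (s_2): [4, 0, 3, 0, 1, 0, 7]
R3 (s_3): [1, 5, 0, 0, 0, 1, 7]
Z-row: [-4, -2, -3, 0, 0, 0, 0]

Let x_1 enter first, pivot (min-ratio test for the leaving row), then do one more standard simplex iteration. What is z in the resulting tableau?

Ratio test on column x_1 — row 1: 8/2 = 4; row 2: 7/4 = 7/4; row 3: 7/1 = 7. Minimum is 7/4 at row 2 (s_2 leaves); pivot element 4.
Pivot on row 2; the Z-row RHS becomes 0 − (-4)·(7/4) = 7.
Next entering variable (most negative Z-row entry -2): x_2.
Ratio test on column x_2 — row 1: (9/2)/5 = 9/10; row 2: entry 0 ≤ 0; row 3: (21/4)/5 = 21/20. Minimum is 9/10 at row 1 (s_1 leaves); pivot element 5.
After the second pivot the Z-row RHS is 7 − (-2)·(9/10) = 44/5.

44/5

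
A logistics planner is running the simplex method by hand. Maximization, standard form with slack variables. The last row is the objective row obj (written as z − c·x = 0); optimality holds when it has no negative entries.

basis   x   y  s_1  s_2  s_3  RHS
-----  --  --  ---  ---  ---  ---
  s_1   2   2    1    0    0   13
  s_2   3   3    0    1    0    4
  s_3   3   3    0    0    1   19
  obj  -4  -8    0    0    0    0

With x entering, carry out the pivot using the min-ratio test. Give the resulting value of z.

Ratio test on column x — row 1: 13/2 = 13/2; row 2: 4/3 = 4/3; row 3: 19/3 = 19/3. Minimum is 4/3 at row 2 (s_2 leaves); pivot element 3.
Pivot on row 2; the obj-row RHS becomes 0 − (-4)·(4/3) = 16/3.

16/3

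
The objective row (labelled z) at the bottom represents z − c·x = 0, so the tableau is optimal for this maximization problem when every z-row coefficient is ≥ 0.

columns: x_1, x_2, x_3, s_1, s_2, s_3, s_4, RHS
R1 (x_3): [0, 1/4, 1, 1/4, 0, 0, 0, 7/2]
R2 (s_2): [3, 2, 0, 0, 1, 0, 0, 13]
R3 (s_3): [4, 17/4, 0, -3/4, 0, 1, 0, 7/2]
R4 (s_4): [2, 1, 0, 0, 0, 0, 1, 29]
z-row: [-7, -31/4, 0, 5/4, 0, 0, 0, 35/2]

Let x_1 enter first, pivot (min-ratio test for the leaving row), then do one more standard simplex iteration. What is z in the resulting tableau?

406/17

Ratio test on column x_1 — row 1: entry 0 ≤ 0; row 2: 13/3 = 13/3; row 3: (7/2)/4 = 7/8; row 4: 29/2 = 29/2. Minimum is 7/8 at row 3 (s_3 leaves); pivot element 4.
Pivot on row 3; the z-row RHS becomes 35/2 − (-7)·(7/8) = 189/8.
Next entering variable (most negative z-row entry -5/16): x_2.
Ratio test on column x_2 — row 1: (7/2)/(1/4) = 14; row 2: entry -19/16 ≤ 0; row 3: (7/8)/(17/16) = 14/17; row 4: entry -9/8 ≤ 0. Minimum is 14/17 at row 3 (x_1 leaves); pivot element 17/16.
After the second pivot the z-row RHS is 189/8 − (-5/16)·(14/17) = 406/17.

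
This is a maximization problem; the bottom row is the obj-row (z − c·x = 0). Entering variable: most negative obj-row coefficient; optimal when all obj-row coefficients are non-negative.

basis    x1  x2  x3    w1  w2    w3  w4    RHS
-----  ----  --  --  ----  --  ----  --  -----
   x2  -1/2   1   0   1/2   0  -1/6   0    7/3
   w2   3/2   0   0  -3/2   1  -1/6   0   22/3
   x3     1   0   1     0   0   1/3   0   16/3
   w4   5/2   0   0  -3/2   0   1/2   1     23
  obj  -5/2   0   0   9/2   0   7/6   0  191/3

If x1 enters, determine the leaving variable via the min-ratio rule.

Column x1 entries and ratios — x2: -1/2 ≤ 0, skip; w2: (22/3)/(3/2) = 44/9; x3: (16/3)/1 = 16/3; w4: 23/(5/2) = 46/5.
Smallest ratio is 44/9 in the row of w2, so w2 leaves.

w2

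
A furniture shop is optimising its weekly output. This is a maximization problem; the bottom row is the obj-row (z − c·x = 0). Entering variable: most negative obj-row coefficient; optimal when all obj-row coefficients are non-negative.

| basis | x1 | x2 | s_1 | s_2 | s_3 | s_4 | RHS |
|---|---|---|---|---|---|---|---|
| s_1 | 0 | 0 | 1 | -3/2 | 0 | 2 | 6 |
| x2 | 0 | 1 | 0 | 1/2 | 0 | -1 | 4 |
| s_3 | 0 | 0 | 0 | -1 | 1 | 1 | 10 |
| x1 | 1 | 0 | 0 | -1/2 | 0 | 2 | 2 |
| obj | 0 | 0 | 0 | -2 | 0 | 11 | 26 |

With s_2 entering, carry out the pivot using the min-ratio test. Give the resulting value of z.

42

Ratio test on column s_2 — row 1: entry -3/2 ≤ 0; row 2: 4/(1/2) = 8; row 3: entry -1 ≤ 0; row 4: entry -1/2 ≤ 0. Minimum is 8 at row 2 (x2 leaves); pivot element 1/2.
Pivot on row 2; the obj-row RHS becomes 26 − (-2)·8 = 42.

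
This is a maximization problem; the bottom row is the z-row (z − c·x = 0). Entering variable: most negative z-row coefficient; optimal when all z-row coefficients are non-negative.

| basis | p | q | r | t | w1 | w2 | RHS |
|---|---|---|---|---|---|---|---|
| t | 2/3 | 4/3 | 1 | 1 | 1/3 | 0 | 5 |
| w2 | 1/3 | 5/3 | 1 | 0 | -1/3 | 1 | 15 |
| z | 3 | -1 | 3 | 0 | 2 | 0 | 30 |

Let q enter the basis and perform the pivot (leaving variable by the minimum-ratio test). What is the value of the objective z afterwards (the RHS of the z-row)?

135/4

Ratio test on column q — row 1: 5/(4/3) = 15/4; row 2: 15/(5/3) = 9. Minimum is 15/4 at row 1 (t leaves); pivot element 4/3.
Pivot on row 1; the z-row RHS becomes 30 − (-1)·(15/4) = 135/4.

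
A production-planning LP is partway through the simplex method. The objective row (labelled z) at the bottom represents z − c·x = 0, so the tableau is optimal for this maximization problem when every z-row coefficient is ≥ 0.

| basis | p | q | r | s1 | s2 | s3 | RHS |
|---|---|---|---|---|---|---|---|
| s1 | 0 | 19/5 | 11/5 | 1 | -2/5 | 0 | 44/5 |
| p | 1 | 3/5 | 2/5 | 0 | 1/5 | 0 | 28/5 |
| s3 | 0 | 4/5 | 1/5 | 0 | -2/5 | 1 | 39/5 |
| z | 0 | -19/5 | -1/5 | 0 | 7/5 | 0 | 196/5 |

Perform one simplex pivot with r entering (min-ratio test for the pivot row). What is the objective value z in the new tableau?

40

Ratio test on column r — row 1: (44/5)/(11/5) = 4; row 2: (28/5)/(2/5) = 14; row 3: (39/5)/(1/5) = 39. Minimum is 4 at row 1 (s1 leaves); pivot element 11/5.
Pivot on row 1; the z-row RHS becomes 196/5 − (-1/5)·4 = 40.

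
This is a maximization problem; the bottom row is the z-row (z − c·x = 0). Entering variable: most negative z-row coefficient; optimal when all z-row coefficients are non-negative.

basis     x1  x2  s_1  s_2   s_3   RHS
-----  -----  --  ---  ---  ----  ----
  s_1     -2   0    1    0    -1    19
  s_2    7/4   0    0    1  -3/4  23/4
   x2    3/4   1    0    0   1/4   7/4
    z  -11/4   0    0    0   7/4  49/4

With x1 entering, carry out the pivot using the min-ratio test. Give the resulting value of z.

Ratio test on column x1 — row 1: entry -2 ≤ 0; row 2: (23/4)/(7/4) = 23/7; row 3: (7/4)/(3/4) = 7/3. Minimum is 7/3 at row 3 (x2 leaves); pivot element 3/4.
Pivot on row 3; the z-row RHS becomes 49/4 − (-11/4)·(7/3) = 56/3.

56/3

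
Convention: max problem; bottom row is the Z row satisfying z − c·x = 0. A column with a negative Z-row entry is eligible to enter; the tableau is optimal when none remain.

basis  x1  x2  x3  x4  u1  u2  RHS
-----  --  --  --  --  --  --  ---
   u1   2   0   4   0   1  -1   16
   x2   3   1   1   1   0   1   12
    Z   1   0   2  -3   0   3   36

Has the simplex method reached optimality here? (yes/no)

The Z-row has a negative entry -3 in column x4, so it is not optimal.

no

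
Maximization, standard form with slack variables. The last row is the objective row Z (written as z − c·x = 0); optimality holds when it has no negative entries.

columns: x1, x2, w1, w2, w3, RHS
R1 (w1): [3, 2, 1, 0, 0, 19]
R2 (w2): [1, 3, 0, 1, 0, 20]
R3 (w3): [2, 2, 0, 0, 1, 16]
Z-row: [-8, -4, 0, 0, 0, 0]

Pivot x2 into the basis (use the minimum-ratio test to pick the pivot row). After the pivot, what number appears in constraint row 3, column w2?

-2/3

Ratio test on column x2 — row 1: 19/2 = 19/2; row 2: 20/3 = 20/3; row 3: 16/2 = 8. Minimum is 20/3 at row 2 (w2 leaves); pivot element 3.
Divide row 2 by 3; eliminate column x2 from the other rows.
Row 3 update in column w2: 0 − 2·(1/3) = -2/3.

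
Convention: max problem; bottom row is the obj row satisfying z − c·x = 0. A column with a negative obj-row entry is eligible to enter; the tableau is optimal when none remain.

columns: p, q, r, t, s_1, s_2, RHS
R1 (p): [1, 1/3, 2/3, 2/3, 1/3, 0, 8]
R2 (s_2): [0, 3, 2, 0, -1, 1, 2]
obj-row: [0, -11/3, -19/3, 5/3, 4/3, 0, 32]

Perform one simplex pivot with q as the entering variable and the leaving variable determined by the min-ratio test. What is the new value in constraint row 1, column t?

2/3

Ratio test on column q — row 1: 8/(1/3) = 24; row 2: 2/3 = 2/3. Minimum is 2/3 at row 2 (s_2 leaves); pivot element 3.
Divide row 2 by 3; eliminate column q from the other rows.
Row 1 update in column t: 2/3 − (1/3)·0 = 2/3.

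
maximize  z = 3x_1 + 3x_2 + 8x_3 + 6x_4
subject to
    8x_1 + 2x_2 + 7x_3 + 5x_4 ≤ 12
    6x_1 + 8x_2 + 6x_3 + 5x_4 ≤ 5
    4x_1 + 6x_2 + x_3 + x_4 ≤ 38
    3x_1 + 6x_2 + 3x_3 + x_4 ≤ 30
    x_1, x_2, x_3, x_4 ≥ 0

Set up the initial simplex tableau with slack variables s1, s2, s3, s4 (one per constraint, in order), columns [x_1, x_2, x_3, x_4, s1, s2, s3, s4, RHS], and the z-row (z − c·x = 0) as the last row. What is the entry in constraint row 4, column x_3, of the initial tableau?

Constraint 4 has coefficient 3 on x_3.

3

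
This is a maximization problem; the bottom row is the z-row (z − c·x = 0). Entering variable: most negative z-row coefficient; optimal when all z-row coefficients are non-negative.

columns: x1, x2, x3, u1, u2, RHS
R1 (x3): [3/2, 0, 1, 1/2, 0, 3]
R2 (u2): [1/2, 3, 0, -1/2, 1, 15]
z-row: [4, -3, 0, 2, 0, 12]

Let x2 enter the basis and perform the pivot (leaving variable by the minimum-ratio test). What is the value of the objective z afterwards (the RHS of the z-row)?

Ratio test on column x2 — row 1: entry 0 ≤ 0; row 2: 15/3 = 5. Minimum is 5 at row 2 (u2 leaves); pivot element 3.
Pivot on row 2; the z-row RHS becomes 12 − (-3)·5 = 27.

27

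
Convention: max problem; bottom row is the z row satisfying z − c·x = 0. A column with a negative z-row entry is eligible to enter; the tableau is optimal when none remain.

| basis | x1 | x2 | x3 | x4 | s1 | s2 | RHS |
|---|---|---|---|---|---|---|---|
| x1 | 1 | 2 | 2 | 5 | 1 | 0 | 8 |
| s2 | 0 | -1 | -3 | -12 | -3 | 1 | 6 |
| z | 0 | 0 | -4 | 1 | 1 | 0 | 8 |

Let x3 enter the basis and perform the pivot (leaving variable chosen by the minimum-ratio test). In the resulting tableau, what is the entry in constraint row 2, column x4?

Ratio test on column x3 — row 1: 8/2 = 4; row 2: entry -3 ≤ 0. Minimum is 4 at row 1 (x1 leaves); pivot element 2.
Divide row 1 by 2; eliminate column x3 from the other rows.
Row 2 update in column x4: -12 − (-3)·(5/2) = -9/2.

-9/2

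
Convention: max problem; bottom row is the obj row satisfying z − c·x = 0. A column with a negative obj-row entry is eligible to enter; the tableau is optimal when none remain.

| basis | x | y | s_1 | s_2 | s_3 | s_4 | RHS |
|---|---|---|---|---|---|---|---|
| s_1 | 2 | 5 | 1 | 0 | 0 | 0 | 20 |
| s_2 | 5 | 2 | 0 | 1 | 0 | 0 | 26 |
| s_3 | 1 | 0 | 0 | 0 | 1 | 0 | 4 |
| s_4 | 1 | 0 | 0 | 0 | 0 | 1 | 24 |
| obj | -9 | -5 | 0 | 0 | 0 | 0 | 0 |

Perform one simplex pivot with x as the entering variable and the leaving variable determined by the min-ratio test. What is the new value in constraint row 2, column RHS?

6

Ratio test on column x — row 1: 20/2 = 10; row 2: 26/5 = 26/5; row 3: 4/1 = 4; row 4: 24/1 = 24. Minimum is 4 at row 3 (s_3 leaves); pivot element 1.
Divide row 3 by 1; eliminate column x from the other rows.
Row 2 update in column RHS: 26 − 5·4 = 6.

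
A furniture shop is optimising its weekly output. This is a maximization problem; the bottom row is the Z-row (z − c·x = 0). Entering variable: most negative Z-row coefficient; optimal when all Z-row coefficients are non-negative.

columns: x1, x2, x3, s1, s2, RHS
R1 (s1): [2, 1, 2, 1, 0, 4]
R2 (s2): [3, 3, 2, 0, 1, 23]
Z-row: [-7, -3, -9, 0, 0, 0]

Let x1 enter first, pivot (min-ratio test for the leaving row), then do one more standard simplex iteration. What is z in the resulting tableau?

18

Ratio test on column x1 — row 1: 4/2 = 2; row 2: 23/3 = 23/3. Minimum is 2 at row 1 (s1 leaves); pivot element 2.
Pivot on row 1; the Z-row RHS becomes 0 − (-7)·2 = 14.
Next entering variable (most negative Z-row entry -2): x3.
Ratio test on column x3 — row 1: 2/1 = 2; row 2: entry -1 ≤ 0. Minimum is 2 at row 1 (x1 leaves); pivot element 1.
After the second pivot the Z-row RHS is 14 − (-2)·2 = 18.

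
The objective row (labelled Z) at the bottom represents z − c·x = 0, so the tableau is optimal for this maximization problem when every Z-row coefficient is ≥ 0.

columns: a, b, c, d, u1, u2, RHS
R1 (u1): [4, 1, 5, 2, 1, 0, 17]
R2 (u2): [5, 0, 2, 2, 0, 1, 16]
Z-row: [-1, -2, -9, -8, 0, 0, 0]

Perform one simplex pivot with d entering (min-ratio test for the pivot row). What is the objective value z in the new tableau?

64

Ratio test on column d — row 1: 17/2 = 17/2; row 2: 16/2 = 8. Minimum is 8 at row 2 (u2 leaves); pivot element 2.
Pivot on row 2; the Z-row RHS becomes 0 − (-8)·8 = 64.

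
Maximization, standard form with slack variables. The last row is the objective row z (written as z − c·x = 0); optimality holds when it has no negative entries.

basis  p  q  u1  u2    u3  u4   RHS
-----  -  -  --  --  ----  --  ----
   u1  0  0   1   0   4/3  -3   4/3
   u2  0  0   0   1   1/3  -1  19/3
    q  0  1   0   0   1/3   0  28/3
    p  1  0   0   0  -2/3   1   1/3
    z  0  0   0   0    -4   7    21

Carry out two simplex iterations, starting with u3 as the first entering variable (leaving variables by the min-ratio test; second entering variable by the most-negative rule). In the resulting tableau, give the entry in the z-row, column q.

8/3

Ratio test on column u3 — row 1: (4/3)/(4/3) = 1; row 2: (19/3)/(1/3) = 19; row 3: (28/3)/(1/3) = 28; row 4: entry -2/3 ≤ 0. Minimum is 1 at row 1 (u1 leaves); pivot element 4/3.
Divide row 1 by 4/3; eliminate column u3 from the other rows.
Second iteration: most negative z-row entry is -2 in column u4, so u4 enters.
Ratio test on column u4 — row 1: entry -9/4 ≤ 0; row 2: entry -1/4 ≤ 0; row 3: 9/(3/4) = 12; row 4: entry -1/2 ≤ 0. Minimum is 12 at row 3 (q leaves); pivot element 3/4.
Divide row 3 by 3/4; eliminate column u4 from the other rows.
After both pivots, the entry at the z-row, column q is 8/3.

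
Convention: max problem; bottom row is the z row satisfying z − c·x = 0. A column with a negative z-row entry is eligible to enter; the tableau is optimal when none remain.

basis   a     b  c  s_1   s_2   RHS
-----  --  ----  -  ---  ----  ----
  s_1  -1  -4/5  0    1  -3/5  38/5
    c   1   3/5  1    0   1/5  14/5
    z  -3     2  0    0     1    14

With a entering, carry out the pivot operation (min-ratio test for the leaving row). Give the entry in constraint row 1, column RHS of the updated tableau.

52/5

Ratio test on column a — row 1: entry -1 ≤ 0; row 2: (14/5)/1 = 14/5. Minimum is 14/5 at row 2 (c leaves); pivot element 1.
Divide row 2 by 1; eliminate column a from the other rows.
Row 1 update in column RHS: 38/5 − (-1)·(14/5) = 52/5.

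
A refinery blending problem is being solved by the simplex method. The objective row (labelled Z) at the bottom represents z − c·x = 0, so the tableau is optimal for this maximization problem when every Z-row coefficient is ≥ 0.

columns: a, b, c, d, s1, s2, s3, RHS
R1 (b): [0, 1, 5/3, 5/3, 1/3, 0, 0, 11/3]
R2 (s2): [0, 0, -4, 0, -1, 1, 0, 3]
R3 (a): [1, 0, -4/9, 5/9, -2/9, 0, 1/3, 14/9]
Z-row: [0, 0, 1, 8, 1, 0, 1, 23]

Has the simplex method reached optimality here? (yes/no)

Every Z-row coefficient is ≥ 0, so the tableau is optimal.

yes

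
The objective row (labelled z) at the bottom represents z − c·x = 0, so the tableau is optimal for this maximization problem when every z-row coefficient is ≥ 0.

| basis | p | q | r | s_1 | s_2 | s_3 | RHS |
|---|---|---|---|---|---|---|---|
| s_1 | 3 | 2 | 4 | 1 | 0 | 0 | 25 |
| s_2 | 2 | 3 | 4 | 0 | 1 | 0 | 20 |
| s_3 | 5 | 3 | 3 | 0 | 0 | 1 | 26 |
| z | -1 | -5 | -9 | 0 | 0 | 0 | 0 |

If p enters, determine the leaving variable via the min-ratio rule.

Column p entries and ratios — s_1: 25/3 = 25/3; s_2: 20/2 = 10; s_3: 26/5 = 26/5.
Smallest ratio is 26/5 in the row of s_3, so s_3 leaves.

s_3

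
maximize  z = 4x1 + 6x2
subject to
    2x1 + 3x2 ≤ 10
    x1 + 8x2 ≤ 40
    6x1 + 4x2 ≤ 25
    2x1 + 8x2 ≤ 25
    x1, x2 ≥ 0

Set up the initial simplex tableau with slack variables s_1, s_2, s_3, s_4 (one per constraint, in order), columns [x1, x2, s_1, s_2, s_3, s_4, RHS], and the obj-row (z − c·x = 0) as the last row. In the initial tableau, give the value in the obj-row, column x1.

The obj-row carries the negated objective coefficients: the x1 entry is -4.

-4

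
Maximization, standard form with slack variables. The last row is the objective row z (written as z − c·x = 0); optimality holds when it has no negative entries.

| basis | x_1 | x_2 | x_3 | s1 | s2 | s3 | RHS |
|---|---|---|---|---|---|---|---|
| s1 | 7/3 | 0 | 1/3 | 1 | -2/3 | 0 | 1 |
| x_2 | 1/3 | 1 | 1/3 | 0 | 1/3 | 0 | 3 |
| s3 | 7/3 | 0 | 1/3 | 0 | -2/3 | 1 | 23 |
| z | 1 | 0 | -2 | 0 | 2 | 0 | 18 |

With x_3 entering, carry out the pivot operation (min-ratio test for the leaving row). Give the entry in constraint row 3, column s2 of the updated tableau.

Ratio test on column x_3 — row 1: 1/(1/3) = 3; row 2: 3/(1/3) = 9; row 3: 23/(1/3) = 69. Minimum is 3 at row 1 (s1 leaves); pivot element 1/3.
Divide row 1 by 1/3; eliminate column x_3 from the other rows.
Row 3 update in column s2: -2/3 − (1/3)·(-2) = 0.

0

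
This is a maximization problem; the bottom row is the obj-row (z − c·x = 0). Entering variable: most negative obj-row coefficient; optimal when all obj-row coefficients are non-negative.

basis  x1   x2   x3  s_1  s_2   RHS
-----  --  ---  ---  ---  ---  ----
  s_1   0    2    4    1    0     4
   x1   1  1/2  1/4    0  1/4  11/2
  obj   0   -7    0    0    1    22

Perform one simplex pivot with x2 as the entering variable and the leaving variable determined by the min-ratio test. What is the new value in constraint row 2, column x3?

-3/4

Ratio test on column x2 — row 1: 4/2 = 2; row 2: (11/2)/(1/2) = 11. Minimum is 2 at row 1 (s_1 leaves); pivot element 2.
Divide row 1 by 2; eliminate column x2 from the other rows.
Row 2 update in column x3: 1/4 − (1/2)·2 = -3/4.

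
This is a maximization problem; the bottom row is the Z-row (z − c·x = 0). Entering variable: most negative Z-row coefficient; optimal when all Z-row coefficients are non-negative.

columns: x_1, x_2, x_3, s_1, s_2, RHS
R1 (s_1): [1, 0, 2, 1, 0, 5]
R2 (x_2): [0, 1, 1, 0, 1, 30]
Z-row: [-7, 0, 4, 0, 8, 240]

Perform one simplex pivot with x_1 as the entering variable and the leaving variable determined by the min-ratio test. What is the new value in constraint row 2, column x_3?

1

Ratio test on column x_1 — row 1: 5/1 = 5; row 2: entry 0 ≤ 0. Minimum is 5 at row 1 (s_1 leaves); pivot element 1.
Divide row 1 by 1; eliminate column x_1 from the other rows.
Row 2 update in column x_3: 1 − 0·2 = 1.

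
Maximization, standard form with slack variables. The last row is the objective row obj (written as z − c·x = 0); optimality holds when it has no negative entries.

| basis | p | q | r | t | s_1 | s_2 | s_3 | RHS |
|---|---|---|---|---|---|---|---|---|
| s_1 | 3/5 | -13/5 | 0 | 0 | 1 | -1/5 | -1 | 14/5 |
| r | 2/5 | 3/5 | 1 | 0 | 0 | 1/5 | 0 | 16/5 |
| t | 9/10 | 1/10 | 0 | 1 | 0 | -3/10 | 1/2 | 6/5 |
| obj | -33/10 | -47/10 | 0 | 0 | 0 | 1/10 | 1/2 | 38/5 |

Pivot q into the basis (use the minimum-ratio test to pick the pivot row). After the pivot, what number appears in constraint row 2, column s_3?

0

Ratio test on column q — row 1: entry -13/5 ≤ 0; row 2: (16/5)/(3/5) = 16/3; row 3: (6/5)/(1/10) = 12. Minimum is 16/3 at row 2 (r leaves); pivot element 3/5.
Divide row 2 by 3/5; eliminate column q from the other rows.
In the new row 2, the s_3 entry is the old entry divided by the pivot: 0/(3/5) = 0.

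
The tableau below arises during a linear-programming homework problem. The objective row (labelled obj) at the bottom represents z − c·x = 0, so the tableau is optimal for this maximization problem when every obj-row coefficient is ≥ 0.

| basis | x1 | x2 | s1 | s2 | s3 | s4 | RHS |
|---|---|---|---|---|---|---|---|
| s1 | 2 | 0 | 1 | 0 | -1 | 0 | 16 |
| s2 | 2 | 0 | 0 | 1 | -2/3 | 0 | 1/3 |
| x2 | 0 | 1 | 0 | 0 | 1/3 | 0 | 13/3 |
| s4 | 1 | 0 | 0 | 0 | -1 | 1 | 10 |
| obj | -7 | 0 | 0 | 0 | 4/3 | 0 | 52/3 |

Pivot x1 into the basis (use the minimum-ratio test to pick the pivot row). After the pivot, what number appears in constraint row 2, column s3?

-1/3

Ratio test on column x1 — row 1: 16/2 = 8; row 2: (1/3)/2 = 1/6; row 3: entry 0 ≤ 0; row 4: 10/1 = 10. Minimum is 1/6 at row 2 (s2 leaves); pivot element 2.
Divide row 2 by 2; eliminate column x1 from the other rows.
In the new row 2, the s3 entry is the old entry divided by the pivot: (-2/3)/2 = -1/3.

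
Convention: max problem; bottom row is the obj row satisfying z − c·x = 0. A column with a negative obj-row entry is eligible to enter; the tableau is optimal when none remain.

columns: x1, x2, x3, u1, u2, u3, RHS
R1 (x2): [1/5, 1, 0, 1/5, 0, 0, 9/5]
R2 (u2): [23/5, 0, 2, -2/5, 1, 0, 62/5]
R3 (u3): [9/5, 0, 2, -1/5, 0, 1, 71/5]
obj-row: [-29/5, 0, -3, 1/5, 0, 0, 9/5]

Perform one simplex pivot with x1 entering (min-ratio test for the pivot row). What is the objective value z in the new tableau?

401/23

Ratio test on column x1 — row 1: (9/5)/(1/5) = 9; row 2: (62/5)/(23/5) = 62/23; row 3: (71/5)/(9/5) = 71/9. Minimum is 62/23 at row 2 (u2 leaves); pivot element 23/5.
Pivot on row 2; the obj-row RHS becomes 9/5 − (-29/5)·(62/23) = 401/23.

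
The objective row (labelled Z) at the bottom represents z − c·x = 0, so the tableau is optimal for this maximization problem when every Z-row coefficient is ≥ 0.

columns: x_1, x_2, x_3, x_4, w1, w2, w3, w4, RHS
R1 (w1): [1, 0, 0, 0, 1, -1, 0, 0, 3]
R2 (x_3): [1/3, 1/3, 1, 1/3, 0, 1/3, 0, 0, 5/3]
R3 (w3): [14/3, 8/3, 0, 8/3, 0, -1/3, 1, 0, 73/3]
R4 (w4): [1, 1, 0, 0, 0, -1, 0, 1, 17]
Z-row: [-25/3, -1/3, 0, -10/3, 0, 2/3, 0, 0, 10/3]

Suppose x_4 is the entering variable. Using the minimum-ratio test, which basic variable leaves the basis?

x_3

Column x_4 entries and ratios — w1: 0 ≤ 0, skip; x_3: (5/3)/(1/3) = 5; w3: (73/3)/(8/3) = 73/8; w4: 0 ≤ 0, skip.
Smallest ratio is 5 in the row of x_3, so x_3 leaves.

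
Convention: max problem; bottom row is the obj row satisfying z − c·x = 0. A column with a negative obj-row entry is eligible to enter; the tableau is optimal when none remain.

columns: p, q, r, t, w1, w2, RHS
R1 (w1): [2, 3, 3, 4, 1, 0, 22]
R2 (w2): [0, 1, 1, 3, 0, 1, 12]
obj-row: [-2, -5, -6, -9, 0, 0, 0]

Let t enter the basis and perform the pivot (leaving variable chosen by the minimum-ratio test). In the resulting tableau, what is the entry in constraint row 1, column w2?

-4/3

Ratio test on column t — row 1: 22/4 = 11/2; row 2: 12/3 = 4. Minimum is 4 at row 2 (w2 leaves); pivot element 3.
Divide row 2 by 3; eliminate column t from the other rows.
Row 1 update in column w2: 0 − 4·(1/3) = -4/3.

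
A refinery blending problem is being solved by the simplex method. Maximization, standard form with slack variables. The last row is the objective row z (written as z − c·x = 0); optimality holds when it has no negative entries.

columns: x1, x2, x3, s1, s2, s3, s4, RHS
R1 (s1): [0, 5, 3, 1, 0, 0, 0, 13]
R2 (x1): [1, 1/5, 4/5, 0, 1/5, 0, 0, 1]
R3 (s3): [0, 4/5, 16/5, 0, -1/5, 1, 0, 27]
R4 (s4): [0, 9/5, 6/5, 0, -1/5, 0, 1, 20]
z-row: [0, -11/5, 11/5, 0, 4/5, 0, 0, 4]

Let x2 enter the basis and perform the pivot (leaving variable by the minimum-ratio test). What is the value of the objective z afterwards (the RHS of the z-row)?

243/25

Ratio test on column x2 — row 1: 13/5 = 13/5; row 2: 1/(1/5) = 5; row 3: 27/(4/5) = 135/4; row 4: 20/(9/5) = 100/9. Minimum is 13/5 at row 1 (s1 leaves); pivot element 5.
Pivot on row 1; the z-row RHS becomes 4 − (-11/5)·(13/5) = 243/25.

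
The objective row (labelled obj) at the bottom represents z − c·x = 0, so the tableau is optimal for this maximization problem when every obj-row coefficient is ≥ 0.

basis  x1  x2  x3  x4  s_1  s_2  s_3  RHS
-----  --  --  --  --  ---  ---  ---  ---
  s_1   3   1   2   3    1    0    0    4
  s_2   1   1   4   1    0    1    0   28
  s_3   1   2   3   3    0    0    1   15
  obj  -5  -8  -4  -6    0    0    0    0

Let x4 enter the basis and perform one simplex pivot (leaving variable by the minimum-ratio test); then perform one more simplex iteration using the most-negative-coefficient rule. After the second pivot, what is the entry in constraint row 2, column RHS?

Ratio test on column x4 — row 1: 4/3 = 4/3; row 2: 28/1 = 28; row 3: 15/3 = 5. Minimum is 4/3 at row 1 (s_1 leaves); pivot element 3.
Divide row 1 by 3; eliminate column x4 from the other rows.
Second iteration: most negative obj-row entry is -6 in column x2, so x2 enters.
Ratio test on column x2 — row 1: (4/3)/(1/3) = 4; row 2: (80/3)/(2/3) = 40; row 3: 11/1 = 11. Minimum is 4 at row 1 (x4 leaves); pivot element 1/3.
Divide row 1 by 1/3; eliminate column x2 from the other rows.
After both pivots, the entry at constraint row 2, column RHS is 24.

24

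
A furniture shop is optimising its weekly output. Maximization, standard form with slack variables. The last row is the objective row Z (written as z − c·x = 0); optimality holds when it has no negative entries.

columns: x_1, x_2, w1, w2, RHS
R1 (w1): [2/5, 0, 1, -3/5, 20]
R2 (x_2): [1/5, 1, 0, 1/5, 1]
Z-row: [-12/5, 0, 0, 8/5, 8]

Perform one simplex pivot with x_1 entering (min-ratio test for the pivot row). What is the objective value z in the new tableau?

Ratio test on column x_1 — row 1: 20/(2/5) = 50; row 2: 1/(1/5) = 5. Minimum is 5 at row 2 (x_2 leaves); pivot element 1/5.
Pivot on row 2; the Z-row RHS becomes 8 − (-12/5)·5 = 20.

20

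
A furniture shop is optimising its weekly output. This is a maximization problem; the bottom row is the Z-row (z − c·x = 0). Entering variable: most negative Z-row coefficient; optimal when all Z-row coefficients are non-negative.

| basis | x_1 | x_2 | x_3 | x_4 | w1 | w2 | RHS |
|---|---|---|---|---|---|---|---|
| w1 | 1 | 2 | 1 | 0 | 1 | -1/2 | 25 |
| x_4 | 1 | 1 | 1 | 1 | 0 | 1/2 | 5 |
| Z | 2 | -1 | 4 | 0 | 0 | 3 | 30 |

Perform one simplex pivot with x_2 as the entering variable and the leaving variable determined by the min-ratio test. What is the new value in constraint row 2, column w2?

1/2

Ratio test on column x_2 — row 1: 25/2 = 25/2; row 2: 5/1 = 5. Minimum is 5 at row 2 (x_4 leaves); pivot element 1.
Divide row 2 by 1; eliminate column x_2 from the other rows.
In the new row 2, the w2 entry is the old entry divided by the pivot: (1/2)/1 = 1/2.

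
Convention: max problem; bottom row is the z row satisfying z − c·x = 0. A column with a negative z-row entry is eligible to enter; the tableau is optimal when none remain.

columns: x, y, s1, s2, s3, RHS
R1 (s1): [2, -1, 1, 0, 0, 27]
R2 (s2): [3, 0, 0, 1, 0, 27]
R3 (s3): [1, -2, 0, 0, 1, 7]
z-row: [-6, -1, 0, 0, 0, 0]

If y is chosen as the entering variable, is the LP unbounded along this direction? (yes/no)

Every constraint-row entry in column y is ≤ 0, so increasing y is unbounded.

yes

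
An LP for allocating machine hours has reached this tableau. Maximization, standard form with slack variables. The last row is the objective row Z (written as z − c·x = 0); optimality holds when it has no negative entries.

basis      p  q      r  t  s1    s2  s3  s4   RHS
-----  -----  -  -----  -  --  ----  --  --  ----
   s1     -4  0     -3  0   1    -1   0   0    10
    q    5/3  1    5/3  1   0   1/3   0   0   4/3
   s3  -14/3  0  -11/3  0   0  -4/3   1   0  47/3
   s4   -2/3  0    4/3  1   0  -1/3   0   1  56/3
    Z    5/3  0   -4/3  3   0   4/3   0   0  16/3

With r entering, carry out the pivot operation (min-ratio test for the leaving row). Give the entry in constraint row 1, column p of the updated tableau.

Ratio test on column r — row 1: entry -3 ≤ 0; row 2: (4/3)/(5/3) = 4/5; row 3: entry -11/3 ≤ 0; row 4: (56/3)/(4/3) = 14. Minimum is 4/5 at row 2 (q leaves); pivot element 5/3.
Divide row 2 by 5/3; eliminate column r from the other rows.
Row 1 update in column p: -4 − (-3)·1 = -1.

-1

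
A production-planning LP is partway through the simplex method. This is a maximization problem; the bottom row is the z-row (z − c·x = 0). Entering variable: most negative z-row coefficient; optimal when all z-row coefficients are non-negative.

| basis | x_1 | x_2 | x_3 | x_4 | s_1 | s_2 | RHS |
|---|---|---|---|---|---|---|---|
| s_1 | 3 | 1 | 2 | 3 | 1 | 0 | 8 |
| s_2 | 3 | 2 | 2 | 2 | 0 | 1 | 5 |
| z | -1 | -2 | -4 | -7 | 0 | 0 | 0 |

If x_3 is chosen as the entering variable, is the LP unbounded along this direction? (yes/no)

Column x_3 has positive entries in row(s) 1, 2, so the ratio test bounds it — not unbounded.

no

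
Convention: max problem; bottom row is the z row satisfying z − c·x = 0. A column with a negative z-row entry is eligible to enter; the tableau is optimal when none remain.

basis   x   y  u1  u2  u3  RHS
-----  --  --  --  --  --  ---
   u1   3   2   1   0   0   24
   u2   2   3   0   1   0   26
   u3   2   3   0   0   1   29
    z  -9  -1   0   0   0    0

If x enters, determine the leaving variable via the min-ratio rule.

Column x entries and ratios — u1: 24/3 = 8; u2: 26/2 = 13; u3: 29/2 = 29/2.
Smallest ratio is 8 in the row of u1, so u1 leaves.

u1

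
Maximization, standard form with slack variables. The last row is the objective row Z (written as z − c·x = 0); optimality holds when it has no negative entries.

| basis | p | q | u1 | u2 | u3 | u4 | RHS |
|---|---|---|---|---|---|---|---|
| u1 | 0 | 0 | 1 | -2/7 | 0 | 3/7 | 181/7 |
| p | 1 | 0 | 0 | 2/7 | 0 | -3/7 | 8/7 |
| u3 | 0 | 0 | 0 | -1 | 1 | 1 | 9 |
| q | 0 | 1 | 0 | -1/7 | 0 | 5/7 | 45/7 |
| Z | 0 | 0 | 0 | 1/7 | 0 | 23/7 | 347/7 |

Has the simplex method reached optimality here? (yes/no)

Every Z-row coefficient is ≥ 0, so the tableau is optimal.

yes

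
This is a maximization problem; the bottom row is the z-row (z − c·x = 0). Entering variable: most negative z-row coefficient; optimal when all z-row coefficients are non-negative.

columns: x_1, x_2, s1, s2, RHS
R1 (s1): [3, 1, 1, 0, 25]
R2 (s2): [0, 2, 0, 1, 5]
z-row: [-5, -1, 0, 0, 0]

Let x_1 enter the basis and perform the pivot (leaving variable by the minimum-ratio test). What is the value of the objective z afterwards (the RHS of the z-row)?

Ratio test on column x_1 — row 1: 25/3 = 25/3; row 2: entry 0 ≤ 0. Minimum is 25/3 at row 1 (s1 leaves); pivot element 3.
Pivot on row 1; the z-row RHS becomes 0 − (-5)·(25/3) = 125/3.

125/3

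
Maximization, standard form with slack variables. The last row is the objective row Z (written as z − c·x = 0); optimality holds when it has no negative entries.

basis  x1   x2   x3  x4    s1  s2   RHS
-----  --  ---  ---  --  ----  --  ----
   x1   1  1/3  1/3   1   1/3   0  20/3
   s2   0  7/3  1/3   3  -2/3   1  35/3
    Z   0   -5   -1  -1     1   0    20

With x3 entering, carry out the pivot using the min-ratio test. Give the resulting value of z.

40

Ratio test on column x3 — row 1: (20/3)/(1/3) = 20; row 2: (35/3)/(1/3) = 35. Minimum is 20 at row 1 (x1 leaves); pivot element 1/3.
Pivot on row 1; the Z-row RHS becomes 20 − (-1)·20 = 40.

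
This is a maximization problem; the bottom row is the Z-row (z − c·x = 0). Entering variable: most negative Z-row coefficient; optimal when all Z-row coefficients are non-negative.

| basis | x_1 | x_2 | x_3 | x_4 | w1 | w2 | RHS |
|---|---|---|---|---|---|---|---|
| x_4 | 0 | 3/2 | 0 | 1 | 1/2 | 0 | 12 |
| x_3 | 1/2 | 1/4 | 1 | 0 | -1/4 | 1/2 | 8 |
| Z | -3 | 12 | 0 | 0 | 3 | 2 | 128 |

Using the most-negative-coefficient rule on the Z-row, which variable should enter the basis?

Negative Z-row entries: x_1: -3.
The most negative is -3 in column x_1, so x_1 enters.

x_1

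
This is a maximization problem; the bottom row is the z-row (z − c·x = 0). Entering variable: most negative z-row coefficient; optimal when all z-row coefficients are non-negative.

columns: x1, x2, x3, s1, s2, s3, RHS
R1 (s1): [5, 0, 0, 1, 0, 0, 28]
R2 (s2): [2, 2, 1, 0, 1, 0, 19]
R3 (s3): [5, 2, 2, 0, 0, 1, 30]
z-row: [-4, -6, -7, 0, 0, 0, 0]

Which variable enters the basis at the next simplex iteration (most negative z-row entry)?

Negative z-row entries: x1: -4, x2: -6, x3: -7.
The most negative is -7 in column x3, so x3 enters.

x3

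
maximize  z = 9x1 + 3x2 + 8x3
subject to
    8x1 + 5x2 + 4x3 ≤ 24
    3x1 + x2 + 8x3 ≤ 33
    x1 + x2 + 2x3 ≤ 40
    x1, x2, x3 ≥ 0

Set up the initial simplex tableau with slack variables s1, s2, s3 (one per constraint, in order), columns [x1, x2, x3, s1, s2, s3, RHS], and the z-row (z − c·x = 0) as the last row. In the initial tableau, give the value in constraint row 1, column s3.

Slack s3 belongs to constraint 3; its column is the unit vector e_3, so the entry in row 1 is 0.

0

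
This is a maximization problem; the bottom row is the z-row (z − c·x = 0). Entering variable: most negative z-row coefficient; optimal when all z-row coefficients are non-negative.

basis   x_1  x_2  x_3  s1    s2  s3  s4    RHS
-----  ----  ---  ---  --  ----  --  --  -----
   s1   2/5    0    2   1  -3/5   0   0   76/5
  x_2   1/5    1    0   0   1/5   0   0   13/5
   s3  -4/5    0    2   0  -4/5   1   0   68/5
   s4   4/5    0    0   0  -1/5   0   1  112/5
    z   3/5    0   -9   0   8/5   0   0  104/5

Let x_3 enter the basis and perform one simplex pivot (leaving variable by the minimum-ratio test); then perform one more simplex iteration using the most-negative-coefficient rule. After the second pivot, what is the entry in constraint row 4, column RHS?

64/3

Ratio test on column x_3 — row 1: (76/5)/2 = 38/5; row 2: entry 0 ≤ 0; row 3: (68/5)/2 = 34/5; row 4: entry 0 ≤ 0. Minimum is 34/5 at row 3 (s3 leaves); pivot element 2.
Divide row 3 by 2; eliminate column x_3 from the other rows.
Second iteration: most negative z-row entry is -3 in column x_1, so x_1 enters.
Ratio test on column x_1 — row 1: (8/5)/(6/5) = 4/3; row 2: (13/5)/(1/5) = 13; row 3: entry -2/5 ≤ 0; row 4: (112/5)/(4/5) = 28. Minimum is 4/3 at row 1 (s1 leaves); pivot element 6/5.
Divide row 1 by 6/5; eliminate column x_1 from the other rows.
After both pivots, the entry at constraint row 4, column RHS is 64/3.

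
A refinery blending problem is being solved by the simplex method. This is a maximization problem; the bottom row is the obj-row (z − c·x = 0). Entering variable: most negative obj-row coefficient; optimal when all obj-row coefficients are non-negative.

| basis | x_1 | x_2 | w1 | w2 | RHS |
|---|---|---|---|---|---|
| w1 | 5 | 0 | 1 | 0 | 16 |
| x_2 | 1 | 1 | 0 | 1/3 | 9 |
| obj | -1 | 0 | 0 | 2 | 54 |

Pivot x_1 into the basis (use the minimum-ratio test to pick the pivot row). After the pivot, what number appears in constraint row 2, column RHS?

Ratio test on column x_1 — row 1: 16/5 = 16/5; row 2: 9/1 = 9. Minimum is 16/5 at row 1 (w1 leaves); pivot element 5.
Divide row 1 by 5; eliminate column x_1 from the other rows.
Row 2 update in column RHS: 9 − 1·(16/5) = 29/5.

29/5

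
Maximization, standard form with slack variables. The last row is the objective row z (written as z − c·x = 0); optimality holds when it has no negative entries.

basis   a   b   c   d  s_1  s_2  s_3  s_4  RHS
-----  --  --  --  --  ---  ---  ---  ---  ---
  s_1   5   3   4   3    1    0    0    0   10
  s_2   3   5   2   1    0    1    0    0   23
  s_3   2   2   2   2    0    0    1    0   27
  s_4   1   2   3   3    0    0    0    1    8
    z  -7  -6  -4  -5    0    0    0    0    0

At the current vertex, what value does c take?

c is not in the basis, so in the current basic feasible solution c = 0.

0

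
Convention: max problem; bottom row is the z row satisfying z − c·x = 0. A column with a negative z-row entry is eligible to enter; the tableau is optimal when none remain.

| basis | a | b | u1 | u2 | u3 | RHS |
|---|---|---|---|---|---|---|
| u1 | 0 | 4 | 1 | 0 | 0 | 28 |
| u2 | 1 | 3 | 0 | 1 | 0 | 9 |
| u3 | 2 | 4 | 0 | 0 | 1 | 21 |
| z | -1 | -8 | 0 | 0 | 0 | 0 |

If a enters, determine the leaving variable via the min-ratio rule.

Column a entries and ratios — u1: 0 ≤ 0, skip; u2: 9/1 = 9; u3: 21/2 = 21/2.
Smallest ratio is 9 in the row of u2, so u2 leaves.

u2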